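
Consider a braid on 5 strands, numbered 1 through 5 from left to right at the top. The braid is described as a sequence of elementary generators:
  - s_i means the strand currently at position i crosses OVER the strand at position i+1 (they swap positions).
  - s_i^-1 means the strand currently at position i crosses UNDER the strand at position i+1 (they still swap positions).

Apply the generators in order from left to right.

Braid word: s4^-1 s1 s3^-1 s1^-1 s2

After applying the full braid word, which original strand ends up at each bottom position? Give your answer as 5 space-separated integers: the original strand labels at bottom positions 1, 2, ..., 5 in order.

Gen 1 (s4^-1): strand 4 crosses under strand 5. Perm now: [1 2 3 5 4]
Gen 2 (s1): strand 1 crosses over strand 2. Perm now: [2 1 3 5 4]
Gen 3 (s3^-1): strand 3 crosses under strand 5. Perm now: [2 1 5 3 4]
Gen 4 (s1^-1): strand 2 crosses under strand 1. Perm now: [1 2 5 3 4]
Gen 5 (s2): strand 2 crosses over strand 5. Perm now: [1 5 2 3 4]

Answer: 1 5 2 3 4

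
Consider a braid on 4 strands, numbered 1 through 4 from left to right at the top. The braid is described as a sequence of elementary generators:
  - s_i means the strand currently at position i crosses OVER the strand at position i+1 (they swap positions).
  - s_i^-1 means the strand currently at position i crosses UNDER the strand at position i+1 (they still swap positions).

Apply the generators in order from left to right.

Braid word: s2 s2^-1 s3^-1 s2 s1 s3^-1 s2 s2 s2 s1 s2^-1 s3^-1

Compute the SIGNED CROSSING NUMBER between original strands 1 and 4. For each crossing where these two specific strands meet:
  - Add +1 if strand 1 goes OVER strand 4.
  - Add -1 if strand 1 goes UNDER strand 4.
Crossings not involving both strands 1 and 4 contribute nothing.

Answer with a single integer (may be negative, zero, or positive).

Answer: 2

Derivation:
Gen 1: crossing 2x3. Both 1&4? no. Sum: 0
Gen 2: crossing 3x2. Both 1&4? no. Sum: 0
Gen 3: crossing 3x4. Both 1&4? no. Sum: 0
Gen 4: crossing 2x4. Both 1&4? no. Sum: 0
Gen 5: 1 over 4. Both 1&4? yes. Contrib: +1. Sum: 1
Gen 6: crossing 2x3. Both 1&4? no. Sum: 1
Gen 7: crossing 1x3. Both 1&4? no. Sum: 1
Gen 8: crossing 3x1. Both 1&4? no. Sum: 1
Gen 9: crossing 1x3. Both 1&4? no. Sum: 1
Gen 10: crossing 4x3. Both 1&4? no. Sum: 1
Gen 11: 4 under 1. Both 1&4? yes. Contrib: +1. Sum: 2
Gen 12: crossing 4x2. Both 1&4? no. Sum: 2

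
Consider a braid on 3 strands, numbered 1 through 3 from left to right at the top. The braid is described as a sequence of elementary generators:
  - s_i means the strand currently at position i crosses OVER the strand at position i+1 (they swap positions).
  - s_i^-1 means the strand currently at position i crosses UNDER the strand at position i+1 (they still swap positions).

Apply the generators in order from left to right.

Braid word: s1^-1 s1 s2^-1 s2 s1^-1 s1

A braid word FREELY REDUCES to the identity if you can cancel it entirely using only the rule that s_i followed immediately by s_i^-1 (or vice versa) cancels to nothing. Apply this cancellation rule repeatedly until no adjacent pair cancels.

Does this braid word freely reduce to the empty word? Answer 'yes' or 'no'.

Answer: yes

Derivation:
Gen 1 (s1^-1): push. Stack: [s1^-1]
Gen 2 (s1): cancels prior s1^-1. Stack: []
Gen 3 (s2^-1): push. Stack: [s2^-1]
Gen 4 (s2): cancels prior s2^-1. Stack: []
Gen 5 (s1^-1): push. Stack: [s1^-1]
Gen 6 (s1): cancels prior s1^-1. Stack: []
Reduced word: (empty)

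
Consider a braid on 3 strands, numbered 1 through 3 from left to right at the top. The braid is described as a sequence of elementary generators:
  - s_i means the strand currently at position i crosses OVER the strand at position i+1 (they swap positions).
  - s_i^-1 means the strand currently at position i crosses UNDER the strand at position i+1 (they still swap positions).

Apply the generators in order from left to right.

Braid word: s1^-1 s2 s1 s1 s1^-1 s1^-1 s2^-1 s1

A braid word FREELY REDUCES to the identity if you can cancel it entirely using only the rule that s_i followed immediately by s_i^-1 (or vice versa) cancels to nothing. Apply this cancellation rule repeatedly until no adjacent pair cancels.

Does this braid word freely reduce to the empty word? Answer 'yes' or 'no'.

Gen 1 (s1^-1): push. Stack: [s1^-1]
Gen 2 (s2): push. Stack: [s1^-1 s2]
Gen 3 (s1): push. Stack: [s1^-1 s2 s1]
Gen 4 (s1): push. Stack: [s1^-1 s2 s1 s1]
Gen 5 (s1^-1): cancels prior s1. Stack: [s1^-1 s2 s1]
Gen 6 (s1^-1): cancels prior s1. Stack: [s1^-1 s2]
Gen 7 (s2^-1): cancels prior s2. Stack: [s1^-1]
Gen 8 (s1): cancels prior s1^-1. Stack: []
Reduced word: (empty)

Answer: yes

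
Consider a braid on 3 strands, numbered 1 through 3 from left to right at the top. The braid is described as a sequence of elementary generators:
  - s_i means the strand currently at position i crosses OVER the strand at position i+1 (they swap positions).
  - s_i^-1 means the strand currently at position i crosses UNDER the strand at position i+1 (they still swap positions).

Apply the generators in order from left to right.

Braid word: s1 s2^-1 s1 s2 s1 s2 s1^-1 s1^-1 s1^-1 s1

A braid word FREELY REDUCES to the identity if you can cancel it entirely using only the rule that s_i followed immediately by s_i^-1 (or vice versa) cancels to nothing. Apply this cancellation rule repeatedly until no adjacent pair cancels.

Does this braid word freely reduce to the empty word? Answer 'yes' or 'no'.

Answer: no

Derivation:
Gen 1 (s1): push. Stack: [s1]
Gen 2 (s2^-1): push. Stack: [s1 s2^-1]
Gen 3 (s1): push. Stack: [s1 s2^-1 s1]
Gen 4 (s2): push. Stack: [s1 s2^-1 s1 s2]
Gen 5 (s1): push. Stack: [s1 s2^-1 s1 s2 s1]
Gen 6 (s2): push. Stack: [s1 s2^-1 s1 s2 s1 s2]
Gen 7 (s1^-1): push. Stack: [s1 s2^-1 s1 s2 s1 s2 s1^-1]
Gen 8 (s1^-1): push. Stack: [s1 s2^-1 s1 s2 s1 s2 s1^-1 s1^-1]
Gen 9 (s1^-1): push. Stack: [s1 s2^-1 s1 s2 s1 s2 s1^-1 s1^-1 s1^-1]
Gen 10 (s1): cancels prior s1^-1. Stack: [s1 s2^-1 s1 s2 s1 s2 s1^-1 s1^-1]
Reduced word: s1 s2^-1 s1 s2 s1 s2 s1^-1 s1^-1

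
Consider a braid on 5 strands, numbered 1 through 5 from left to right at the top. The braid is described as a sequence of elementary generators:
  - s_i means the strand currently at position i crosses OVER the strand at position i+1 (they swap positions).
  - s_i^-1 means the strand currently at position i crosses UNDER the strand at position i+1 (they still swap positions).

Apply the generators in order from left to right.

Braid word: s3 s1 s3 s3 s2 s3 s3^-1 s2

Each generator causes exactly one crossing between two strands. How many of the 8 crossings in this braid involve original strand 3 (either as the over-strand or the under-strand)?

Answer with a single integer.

Answer: 5

Derivation:
Gen 1: crossing 3x4. Involves strand 3? yes. Count so far: 1
Gen 2: crossing 1x2. Involves strand 3? no. Count so far: 1
Gen 3: crossing 4x3. Involves strand 3? yes. Count so far: 2
Gen 4: crossing 3x4. Involves strand 3? yes. Count so far: 3
Gen 5: crossing 1x4. Involves strand 3? no. Count so far: 3
Gen 6: crossing 1x3. Involves strand 3? yes. Count so far: 4
Gen 7: crossing 3x1. Involves strand 3? yes. Count so far: 5
Gen 8: crossing 4x1. Involves strand 3? no. Count so far: 5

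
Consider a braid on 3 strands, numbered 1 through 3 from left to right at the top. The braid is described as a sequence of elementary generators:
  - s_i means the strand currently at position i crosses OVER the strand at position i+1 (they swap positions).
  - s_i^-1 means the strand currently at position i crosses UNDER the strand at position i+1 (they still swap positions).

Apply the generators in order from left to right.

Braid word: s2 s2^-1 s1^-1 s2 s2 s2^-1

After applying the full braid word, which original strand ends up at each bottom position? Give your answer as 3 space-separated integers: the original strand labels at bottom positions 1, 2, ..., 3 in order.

Answer: 2 3 1

Derivation:
Gen 1 (s2): strand 2 crosses over strand 3. Perm now: [1 3 2]
Gen 2 (s2^-1): strand 3 crosses under strand 2. Perm now: [1 2 3]
Gen 3 (s1^-1): strand 1 crosses under strand 2. Perm now: [2 1 3]
Gen 4 (s2): strand 1 crosses over strand 3. Perm now: [2 3 1]
Gen 5 (s2): strand 3 crosses over strand 1. Perm now: [2 1 3]
Gen 6 (s2^-1): strand 1 crosses under strand 3. Perm now: [2 3 1]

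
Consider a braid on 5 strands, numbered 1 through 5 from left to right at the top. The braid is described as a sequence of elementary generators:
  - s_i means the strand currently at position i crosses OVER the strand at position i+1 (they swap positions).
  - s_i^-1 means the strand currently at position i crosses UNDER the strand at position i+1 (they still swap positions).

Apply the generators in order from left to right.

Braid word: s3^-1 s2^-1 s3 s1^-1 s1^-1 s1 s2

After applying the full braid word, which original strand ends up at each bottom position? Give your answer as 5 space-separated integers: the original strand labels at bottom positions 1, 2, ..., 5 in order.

Answer: 4 3 1 2 5

Derivation:
Gen 1 (s3^-1): strand 3 crosses under strand 4. Perm now: [1 2 4 3 5]
Gen 2 (s2^-1): strand 2 crosses under strand 4. Perm now: [1 4 2 3 5]
Gen 3 (s3): strand 2 crosses over strand 3. Perm now: [1 4 3 2 5]
Gen 4 (s1^-1): strand 1 crosses under strand 4. Perm now: [4 1 3 2 5]
Gen 5 (s1^-1): strand 4 crosses under strand 1. Perm now: [1 4 3 2 5]
Gen 6 (s1): strand 1 crosses over strand 4. Perm now: [4 1 3 2 5]
Gen 7 (s2): strand 1 crosses over strand 3. Perm now: [4 3 1 2 5]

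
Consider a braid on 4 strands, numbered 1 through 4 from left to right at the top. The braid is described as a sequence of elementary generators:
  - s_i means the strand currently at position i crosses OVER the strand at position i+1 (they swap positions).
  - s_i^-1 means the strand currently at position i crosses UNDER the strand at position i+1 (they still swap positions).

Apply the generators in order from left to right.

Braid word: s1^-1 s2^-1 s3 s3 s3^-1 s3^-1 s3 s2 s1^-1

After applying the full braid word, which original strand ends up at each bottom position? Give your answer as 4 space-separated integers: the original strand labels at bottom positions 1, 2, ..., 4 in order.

Gen 1 (s1^-1): strand 1 crosses under strand 2. Perm now: [2 1 3 4]
Gen 2 (s2^-1): strand 1 crosses under strand 3. Perm now: [2 3 1 4]
Gen 3 (s3): strand 1 crosses over strand 4. Perm now: [2 3 4 1]
Gen 4 (s3): strand 4 crosses over strand 1. Perm now: [2 3 1 4]
Gen 5 (s3^-1): strand 1 crosses under strand 4. Perm now: [2 3 4 1]
Gen 6 (s3^-1): strand 4 crosses under strand 1. Perm now: [2 3 1 4]
Gen 7 (s3): strand 1 crosses over strand 4. Perm now: [2 3 4 1]
Gen 8 (s2): strand 3 crosses over strand 4. Perm now: [2 4 3 1]
Gen 9 (s1^-1): strand 2 crosses under strand 4. Perm now: [4 2 3 1]

Answer: 4 2 3 1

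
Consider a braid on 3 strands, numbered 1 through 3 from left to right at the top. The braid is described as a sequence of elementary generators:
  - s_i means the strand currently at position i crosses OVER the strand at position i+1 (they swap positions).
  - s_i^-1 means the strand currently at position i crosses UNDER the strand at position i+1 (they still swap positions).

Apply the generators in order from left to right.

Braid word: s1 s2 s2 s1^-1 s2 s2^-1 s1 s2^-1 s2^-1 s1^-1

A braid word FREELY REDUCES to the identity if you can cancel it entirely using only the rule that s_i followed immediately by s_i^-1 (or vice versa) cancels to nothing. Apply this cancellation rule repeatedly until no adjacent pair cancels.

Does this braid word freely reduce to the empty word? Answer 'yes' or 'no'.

Gen 1 (s1): push. Stack: [s1]
Gen 2 (s2): push. Stack: [s1 s2]
Gen 3 (s2): push. Stack: [s1 s2 s2]
Gen 4 (s1^-1): push. Stack: [s1 s2 s2 s1^-1]
Gen 5 (s2): push. Stack: [s1 s2 s2 s1^-1 s2]
Gen 6 (s2^-1): cancels prior s2. Stack: [s1 s2 s2 s1^-1]
Gen 7 (s1): cancels prior s1^-1. Stack: [s1 s2 s2]
Gen 8 (s2^-1): cancels prior s2. Stack: [s1 s2]
Gen 9 (s2^-1): cancels prior s2. Stack: [s1]
Gen 10 (s1^-1): cancels prior s1. Stack: []
Reduced word: (empty)

Answer: yes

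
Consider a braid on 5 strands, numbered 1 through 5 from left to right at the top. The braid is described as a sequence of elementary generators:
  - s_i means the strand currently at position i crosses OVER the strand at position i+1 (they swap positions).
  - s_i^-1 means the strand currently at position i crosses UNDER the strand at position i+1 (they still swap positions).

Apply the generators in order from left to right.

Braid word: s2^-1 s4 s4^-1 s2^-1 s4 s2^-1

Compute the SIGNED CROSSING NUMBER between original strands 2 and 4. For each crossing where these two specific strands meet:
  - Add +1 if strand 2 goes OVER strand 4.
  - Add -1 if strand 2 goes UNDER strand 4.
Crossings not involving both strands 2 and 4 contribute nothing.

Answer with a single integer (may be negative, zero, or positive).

Answer: 0

Derivation:
Gen 1: crossing 2x3. Both 2&4? no. Sum: 0
Gen 2: crossing 4x5. Both 2&4? no. Sum: 0
Gen 3: crossing 5x4. Both 2&4? no. Sum: 0
Gen 4: crossing 3x2. Both 2&4? no. Sum: 0
Gen 5: crossing 4x5. Both 2&4? no. Sum: 0
Gen 6: crossing 2x3. Both 2&4? no. Sum: 0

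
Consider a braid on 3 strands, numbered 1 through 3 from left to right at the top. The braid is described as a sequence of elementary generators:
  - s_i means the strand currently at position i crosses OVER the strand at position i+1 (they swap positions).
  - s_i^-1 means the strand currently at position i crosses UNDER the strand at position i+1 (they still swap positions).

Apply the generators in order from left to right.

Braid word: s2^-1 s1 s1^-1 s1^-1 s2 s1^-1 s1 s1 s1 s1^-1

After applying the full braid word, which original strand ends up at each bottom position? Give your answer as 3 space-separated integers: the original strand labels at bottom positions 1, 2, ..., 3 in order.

Answer: 2 3 1

Derivation:
Gen 1 (s2^-1): strand 2 crosses under strand 3. Perm now: [1 3 2]
Gen 2 (s1): strand 1 crosses over strand 3. Perm now: [3 1 2]
Gen 3 (s1^-1): strand 3 crosses under strand 1. Perm now: [1 3 2]
Gen 4 (s1^-1): strand 1 crosses under strand 3. Perm now: [3 1 2]
Gen 5 (s2): strand 1 crosses over strand 2. Perm now: [3 2 1]
Gen 6 (s1^-1): strand 3 crosses under strand 2. Perm now: [2 3 1]
Gen 7 (s1): strand 2 crosses over strand 3. Perm now: [3 2 1]
Gen 8 (s1): strand 3 crosses over strand 2. Perm now: [2 3 1]
Gen 9 (s1): strand 2 crosses over strand 3. Perm now: [3 2 1]
Gen 10 (s1^-1): strand 3 crosses under strand 2. Perm now: [2 3 1]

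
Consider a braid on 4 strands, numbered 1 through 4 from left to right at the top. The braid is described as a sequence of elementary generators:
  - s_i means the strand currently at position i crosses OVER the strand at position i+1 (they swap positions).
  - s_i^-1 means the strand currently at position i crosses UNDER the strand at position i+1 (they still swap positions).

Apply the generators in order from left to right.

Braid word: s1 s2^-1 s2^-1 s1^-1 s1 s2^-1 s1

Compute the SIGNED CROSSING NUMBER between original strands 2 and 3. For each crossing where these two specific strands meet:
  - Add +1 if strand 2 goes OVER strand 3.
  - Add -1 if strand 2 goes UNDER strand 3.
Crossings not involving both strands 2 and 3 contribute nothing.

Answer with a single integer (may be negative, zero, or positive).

Answer: 1

Derivation:
Gen 1: crossing 1x2. Both 2&3? no. Sum: 0
Gen 2: crossing 1x3. Both 2&3? no. Sum: 0
Gen 3: crossing 3x1. Both 2&3? no. Sum: 0
Gen 4: crossing 2x1. Both 2&3? no. Sum: 0
Gen 5: crossing 1x2. Both 2&3? no. Sum: 0
Gen 6: crossing 1x3. Both 2&3? no. Sum: 0
Gen 7: 2 over 3. Both 2&3? yes. Contrib: +1. Sum: 1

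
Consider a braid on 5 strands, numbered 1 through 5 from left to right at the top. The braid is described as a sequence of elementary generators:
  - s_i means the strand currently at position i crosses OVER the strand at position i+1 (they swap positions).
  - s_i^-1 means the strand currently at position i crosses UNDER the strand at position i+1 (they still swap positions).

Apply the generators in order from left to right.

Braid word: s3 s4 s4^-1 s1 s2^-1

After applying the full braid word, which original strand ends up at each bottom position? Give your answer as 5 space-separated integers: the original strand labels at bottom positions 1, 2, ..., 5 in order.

Gen 1 (s3): strand 3 crosses over strand 4. Perm now: [1 2 4 3 5]
Gen 2 (s4): strand 3 crosses over strand 5. Perm now: [1 2 4 5 3]
Gen 3 (s4^-1): strand 5 crosses under strand 3. Perm now: [1 2 4 3 5]
Gen 4 (s1): strand 1 crosses over strand 2. Perm now: [2 1 4 3 5]
Gen 5 (s2^-1): strand 1 crosses under strand 4. Perm now: [2 4 1 3 5]

Answer: 2 4 1 3 5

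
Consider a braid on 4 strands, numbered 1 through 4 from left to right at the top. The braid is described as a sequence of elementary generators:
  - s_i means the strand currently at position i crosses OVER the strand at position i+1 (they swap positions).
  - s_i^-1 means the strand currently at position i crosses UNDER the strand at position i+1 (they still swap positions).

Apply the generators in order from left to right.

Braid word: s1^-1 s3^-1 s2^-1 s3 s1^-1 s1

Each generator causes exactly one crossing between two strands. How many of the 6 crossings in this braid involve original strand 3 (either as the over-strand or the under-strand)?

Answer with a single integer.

Answer: 2

Derivation:
Gen 1: crossing 1x2. Involves strand 3? no. Count so far: 0
Gen 2: crossing 3x4. Involves strand 3? yes. Count so far: 1
Gen 3: crossing 1x4. Involves strand 3? no. Count so far: 1
Gen 4: crossing 1x3. Involves strand 3? yes. Count so far: 2
Gen 5: crossing 2x4. Involves strand 3? no. Count so far: 2
Gen 6: crossing 4x2. Involves strand 3? no. Count so far: 2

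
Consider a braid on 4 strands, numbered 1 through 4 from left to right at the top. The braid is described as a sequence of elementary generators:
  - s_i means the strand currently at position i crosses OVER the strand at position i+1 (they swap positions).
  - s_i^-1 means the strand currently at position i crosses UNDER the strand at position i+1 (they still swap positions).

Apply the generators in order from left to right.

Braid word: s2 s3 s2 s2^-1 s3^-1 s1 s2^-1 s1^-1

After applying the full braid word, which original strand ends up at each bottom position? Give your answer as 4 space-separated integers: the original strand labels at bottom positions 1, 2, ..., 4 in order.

Gen 1 (s2): strand 2 crosses over strand 3. Perm now: [1 3 2 4]
Gen 2 (s3): strand 2 crosses over strand 4. Perm now: [1 3 4 2]
Gen 3 (s2): strand 3 crosses over strand 4. Perm now: [1 4 3 2]
Gen 4 (s2^-1): strand 4 crosses under strand 3. Perm now: [1 3 4 2]
Gen 5 (s3^-1): strand 4 crosses under strand 2. Perm now: [1 3 2 4]
Gen 6 (s1): strand 1 crosses over strand 3. Perm now: [3 1 2 4]
Gen 7 (s2^-1): strand 1 crosses under strand 2. Perm now: [3 2 1 4]
Gen 8 (s1^-1): strand 3 crosses under strand 2. Perm now: [2 3 1 4]

Answer: 2 3 1 4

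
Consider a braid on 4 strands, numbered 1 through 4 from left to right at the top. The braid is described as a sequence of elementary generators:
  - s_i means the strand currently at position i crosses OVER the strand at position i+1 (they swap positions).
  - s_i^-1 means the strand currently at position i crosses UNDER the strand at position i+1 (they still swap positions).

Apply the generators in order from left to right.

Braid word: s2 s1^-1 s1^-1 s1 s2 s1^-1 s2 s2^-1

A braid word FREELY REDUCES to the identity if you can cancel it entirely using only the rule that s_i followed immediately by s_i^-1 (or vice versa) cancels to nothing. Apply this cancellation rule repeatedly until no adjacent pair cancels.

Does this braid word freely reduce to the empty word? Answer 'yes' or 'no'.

Answer: no

Derivation:
Gen 1 (s2): push. Stack: [s2]
Gen 2 (s1^-1): push. Stack: [s2 s1^-1]
Gen 3 (s1^-1): push. Stack: [s2 s1^-1 s1^-1]
Gen 4 (s1): cancels prior s1^-1. Stack: [s2 s1^-1]
Gen 5 (s2): push. Stack: [s2 s1^-1 s2]
Gen 6 (s1^-1): push. Stack: [s2 s1^-1 s2 s1^-1]
Gen 7 (s2): push. Stack: [s2 s1^-1 s2 s1^-1 s2]
Gen 8 (s2^-1): cancels prior s2. Stack: [s2 s1^-1 s2 s1^-1]
Reduced word: s2 s1^-1 s2 s1^-1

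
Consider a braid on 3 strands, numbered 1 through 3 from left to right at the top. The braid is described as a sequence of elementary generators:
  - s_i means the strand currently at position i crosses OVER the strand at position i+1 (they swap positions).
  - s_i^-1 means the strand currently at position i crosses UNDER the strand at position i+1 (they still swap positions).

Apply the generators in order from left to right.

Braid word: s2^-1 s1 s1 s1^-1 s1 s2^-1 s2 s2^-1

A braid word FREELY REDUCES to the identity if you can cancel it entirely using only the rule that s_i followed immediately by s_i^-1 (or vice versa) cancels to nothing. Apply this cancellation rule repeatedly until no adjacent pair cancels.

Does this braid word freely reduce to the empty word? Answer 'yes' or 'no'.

Answer: no

Derivation:
Gen 1 (s2^-1): push. Stack: [s2^-1]
Gen 2 (s1): push. Stack: [s2^-1 s1]
Gen 3 (s1): push. Stack: [s2^-1 s1 s1]
Gen 4 (s1^-1): cancels prior s1. Stack: [s2^-1 s1]
Gen 5 (s1): push. Stack: [s2^-1 s1 s1]
Gen 6 (s2^-1): push. Stack: [s2^-1 s1 s1 s2^-1]
Gen 7 (s2): cancels prior s2^-1. Stack: [s2^-1 s1 s1]
Gen 8 (s2^-1): push. Stack: [s2^-1 s1 s1 s2^-1]
Reduced word: s2^-1 s1 s1 s2^-1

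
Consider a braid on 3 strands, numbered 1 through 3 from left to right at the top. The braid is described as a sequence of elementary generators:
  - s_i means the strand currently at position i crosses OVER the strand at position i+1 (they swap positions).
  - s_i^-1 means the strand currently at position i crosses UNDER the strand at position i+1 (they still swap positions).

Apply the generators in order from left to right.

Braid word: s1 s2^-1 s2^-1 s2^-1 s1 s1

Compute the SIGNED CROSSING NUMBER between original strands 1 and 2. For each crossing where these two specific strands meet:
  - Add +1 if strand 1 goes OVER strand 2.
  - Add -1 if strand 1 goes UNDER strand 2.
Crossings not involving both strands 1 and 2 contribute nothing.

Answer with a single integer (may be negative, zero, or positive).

Gen 1: 1 over 2. Both 1&2? yes. Contrib: +1. Sum: 1
Gen 2: crossing 1x3. Both 1&2? no. Sum: 1
Gen 3: crossing 3x1. Both 1&2? no. Sum: 1
Gen 4: crossing 1x3. Both 1&2? no. Sum: 1
Gen 5: crossing 2x3. Both 1&2? no. Sum: 1
Gen 6: crossing 3x2. Both 1&2? no. Sum: 1

Answer: 1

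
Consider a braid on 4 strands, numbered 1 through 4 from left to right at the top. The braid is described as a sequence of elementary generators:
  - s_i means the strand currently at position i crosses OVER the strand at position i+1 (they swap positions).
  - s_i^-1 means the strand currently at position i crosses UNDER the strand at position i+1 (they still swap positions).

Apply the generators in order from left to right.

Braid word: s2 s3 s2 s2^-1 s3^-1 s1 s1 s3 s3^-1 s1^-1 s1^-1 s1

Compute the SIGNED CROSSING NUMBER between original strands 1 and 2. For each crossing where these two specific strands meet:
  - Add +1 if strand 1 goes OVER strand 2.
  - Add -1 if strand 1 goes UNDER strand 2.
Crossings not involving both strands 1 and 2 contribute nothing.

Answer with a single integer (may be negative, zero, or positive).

Gen 1: crossing 2x3. Both 1&2? no. Sum: 0
Gen 2: crossing 2x4. Both 1&2? no. Sum: 0
Gen 3: crossing 3x4. Both 1&2? no. Sum: 0
Gen 4: crossing 4x3. Both 1&2? no. Sum: 0
Gen 5: crossing 4x2. Both 1&2? no. Sum: 0
Gen 6: crossing 1x3. Both 1&2? no. Sum: 0
Gen 7: crossing 3x1. Both 1&2? no. Sum: 0
Gen 8: crossing 2x4. Both 1&2? no. Sum: 0
Gen 9: crossing 4x2. Both 1&2? no. Sum: 0
Gen 10: crossing 1x3. Both 1&2? no. Sum: 0
Gen 11: crossing 3x1. Both 1&2? no. Sum: 0
Gen 12: crossing 1x3. Both 1&2? no. Sum: 0

Answer: 0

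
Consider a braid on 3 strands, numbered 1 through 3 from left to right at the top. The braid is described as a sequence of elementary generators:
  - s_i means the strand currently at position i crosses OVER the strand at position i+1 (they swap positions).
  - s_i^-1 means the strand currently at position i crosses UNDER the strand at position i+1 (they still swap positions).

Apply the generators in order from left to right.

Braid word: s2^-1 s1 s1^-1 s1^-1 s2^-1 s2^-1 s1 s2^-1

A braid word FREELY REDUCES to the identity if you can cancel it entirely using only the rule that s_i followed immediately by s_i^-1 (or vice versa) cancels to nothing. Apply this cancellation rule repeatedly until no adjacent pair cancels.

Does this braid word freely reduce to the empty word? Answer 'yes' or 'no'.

Answer: no

Derivation:
Gen 1 (s2^-1): push. Stack: [s2^-1]
Gen 2 (s1): push. Stack: [s2^-1 s1]
Gen 3 (s1^-1): cancels prior s1. Stack: [s2^-1]
Gen 4 (s1^-1): push. Stack: [s2^-1 s1^-1]
Gen 5 (s2^-1): push. Stack: [s2^-1 s1^-1 s2^-1]
Gen 6 (s2^-1): push. Stack: [s2^-1 s1^-1 s2^-1 s2^-1]
Gen 7 (s1): push. Stack: [s2^-1 s1^-1 s2^-1 s2^-1 s1]
Gen 8 (s2^-1): push. Stack: [s2^-1 s1^-1 s2^-1 s2^-1 s1 s2^-1]
Reduced word: s2^-1 s1^-1 s2^-1 s2^-1 s1 s2^-1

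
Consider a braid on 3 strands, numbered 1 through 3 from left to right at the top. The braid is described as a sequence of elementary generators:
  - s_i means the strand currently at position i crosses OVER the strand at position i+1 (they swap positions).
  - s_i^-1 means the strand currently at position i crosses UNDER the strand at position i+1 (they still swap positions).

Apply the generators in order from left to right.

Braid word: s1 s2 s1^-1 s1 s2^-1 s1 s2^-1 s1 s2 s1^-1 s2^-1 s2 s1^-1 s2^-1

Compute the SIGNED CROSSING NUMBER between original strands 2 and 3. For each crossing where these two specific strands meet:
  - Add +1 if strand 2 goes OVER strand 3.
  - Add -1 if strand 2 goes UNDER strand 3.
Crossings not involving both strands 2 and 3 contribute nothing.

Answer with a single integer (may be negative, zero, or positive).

Gen 1: crossing 1x2. Both 2&3? no. Sum: 0
Gen 2: crossing 1x3. Both 2&3? no. Sum: 0
Gen 3: 2 under 3. Both 2&3? yes. Contrib: -1. Sum: -1
Gen 4: 3 over 2. Both 2&3? yes. Contrib: -1. Sum: -2
Gen 5: crossing 3x1. Both 2&3? no. Sum: -2
Gen 6: crossing 2x1. Both 2&3? no. Sum: -2
Gen 7: 2 under 3. Both 2&3? yes. Contrib: -1. Sum: -3
Gen 8: crossing 1x3. Both 2&3? no. Sum: -3
Gen 9: crossing 1x2. Both 2&3? no. Sum: -3
Gen 10: 3 under 2. Both 2&3? yes. Contrib: +1. Sum: -2
Gen 11: crossing 3x1. Both 2&3? no. Sum: -2
Gen 12: crossing 1x3. Both 2&3? no. Sum: -2
Gen 13: 2 under 3. Both 2&3? yes. Contrib: -1. Sum: -3
Gen 14: crossing 2x1. Both 2&3? no. Sum: -3

Answer: -3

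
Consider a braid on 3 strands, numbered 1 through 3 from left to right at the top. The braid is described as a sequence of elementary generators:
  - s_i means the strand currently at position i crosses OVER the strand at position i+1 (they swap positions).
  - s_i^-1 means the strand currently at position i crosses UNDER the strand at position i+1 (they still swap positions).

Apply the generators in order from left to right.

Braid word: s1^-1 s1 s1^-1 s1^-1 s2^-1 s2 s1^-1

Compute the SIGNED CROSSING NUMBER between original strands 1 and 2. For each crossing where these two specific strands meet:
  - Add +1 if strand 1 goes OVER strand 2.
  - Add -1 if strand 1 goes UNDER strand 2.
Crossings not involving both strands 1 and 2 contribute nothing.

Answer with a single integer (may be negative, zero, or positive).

Answer: -3

Derivation:
Gen 1: 1 under 2. Both 1&2? yes. Contrib: -1. Sum: -1
Gen 2: 2 over 1. Both 1&2? yes. Contrib: -1. Sum: -2
Gen 3: 1 under 2. Both 1&2? yes. Contrib: -1. Sum: -3
Gen 4: 2 under 1. Both 1&2? yes. Contrib: +1. Sum: -2
Gen 5: crossing 2x3. Both 1&2? no. Sum: -2
Gen 6: crossing 3x2. Both 1&2? no. Sum: -2
Gen 7: 1 under 2. Both 1&2? yes. Contrib: -1. Sum: -3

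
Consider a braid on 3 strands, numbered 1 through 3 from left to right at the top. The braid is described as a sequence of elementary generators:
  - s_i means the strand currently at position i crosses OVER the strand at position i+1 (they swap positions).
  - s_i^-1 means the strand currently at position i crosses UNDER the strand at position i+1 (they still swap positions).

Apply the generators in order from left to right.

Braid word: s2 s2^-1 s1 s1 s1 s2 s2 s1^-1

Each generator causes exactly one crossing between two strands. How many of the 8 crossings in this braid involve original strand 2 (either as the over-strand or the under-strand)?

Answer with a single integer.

Answer: 6

Derivation:
Gen 1: crossing 2x3. Involves strand 2? yes. Count so far: 1
Gen 2: crossing 3x2. Involves strand 2? yes. Count so far: 2
Gen 3: crossing 1x2. Involves strand 2? yes. Count so far: 3
Gen 4: crossing 2x1. Involves strand 2? yes. Count so far: 4
Gen 5: crossing 1x2. Involves strand 2? yes. Count so far: 5
Gen 6: crossing 1x3. Involves strand 2? no. Count so far: 5
Gen 7: crossing 3x1. Involves strand 2? no. Count so far: 5
Gen 8: crossing 2x1. Involves strand 2? yes. Count so far: 6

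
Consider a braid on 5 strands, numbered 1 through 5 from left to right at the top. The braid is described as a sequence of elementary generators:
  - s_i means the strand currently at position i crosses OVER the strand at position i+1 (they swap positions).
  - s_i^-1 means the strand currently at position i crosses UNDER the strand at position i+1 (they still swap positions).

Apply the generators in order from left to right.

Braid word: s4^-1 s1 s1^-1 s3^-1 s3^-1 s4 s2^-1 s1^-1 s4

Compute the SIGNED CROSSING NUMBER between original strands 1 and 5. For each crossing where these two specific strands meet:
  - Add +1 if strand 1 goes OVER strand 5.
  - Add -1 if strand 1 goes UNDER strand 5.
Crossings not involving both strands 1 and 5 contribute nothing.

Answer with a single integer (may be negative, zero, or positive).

Answer: 0

Derivation:
Gen 1: crossing 4x5. Both 1&5? no. Sum: 0
Gen 2: crossing 1x2. Both 1&5? no. Sum: 0
Gen 3: crossing 2x1. Both 1&5? no. Sum: 0
Gen 4: crossing 3x5. Both 1&5? no. Sum: 0
Gen 5: crossing 5x3. Both 1&5? no. Sum: 0
Gen 6: crossing 5x4. Both 1&5? no. Sum: 0
Gen 7: crossing 2x3. Both 1&5? no. Sum: 0
Gen 8: crossing 1x3. Both 1&5? no. Sum: 0
Gen 9: crossing 4x5. Both 1&5? no. Sum: 0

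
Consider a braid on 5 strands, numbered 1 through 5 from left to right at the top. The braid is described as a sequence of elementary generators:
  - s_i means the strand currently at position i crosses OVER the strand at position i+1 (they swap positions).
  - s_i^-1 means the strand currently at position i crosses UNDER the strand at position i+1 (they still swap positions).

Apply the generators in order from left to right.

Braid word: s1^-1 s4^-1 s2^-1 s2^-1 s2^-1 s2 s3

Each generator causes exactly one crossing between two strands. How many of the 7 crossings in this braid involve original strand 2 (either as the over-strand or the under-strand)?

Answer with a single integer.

Answer: 1

Derivation:
Gen 1: crossing 1x2. Involves strand 2? yes. Count so far: 1
Gen 2: crossing 4x5. Involves strand 2? no. Count so far: 1
Gen 3: crossing 1x3. Involves strand 2? no. Count so far: 1
Gen 4: crossing 3x1. Involves strand 2? no. Count so far: 1
Gen 5: crossing 1x3. Involves strand 2? no. Count so far: 1
Gen 6: crossing 3x1. Involves strand 2? no. Count so far: 1
Gen 7: crossing 3x5. Involves strand 2? no. Count so far: 1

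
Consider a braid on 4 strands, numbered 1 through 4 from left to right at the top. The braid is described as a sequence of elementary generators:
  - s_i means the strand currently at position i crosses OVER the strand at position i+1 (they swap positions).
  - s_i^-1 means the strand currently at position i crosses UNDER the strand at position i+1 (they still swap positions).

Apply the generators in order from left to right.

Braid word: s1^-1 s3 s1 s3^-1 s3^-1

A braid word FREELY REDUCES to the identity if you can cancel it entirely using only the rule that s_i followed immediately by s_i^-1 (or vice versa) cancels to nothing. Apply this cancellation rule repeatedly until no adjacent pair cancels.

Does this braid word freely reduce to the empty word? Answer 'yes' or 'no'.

Answer: no

Derivation:
Gen 1 (s1^-1): push. Stack: [s1^-1]
Gen 2 (s3): push. Stack: [s1^-1 s3]
Gen 3 (s1): push. Stack: [s1^-1 s3 s1]
Gen 4 (s3^-1): push. Stack: [s1^-1 s3 s1 s3^-1]
Gen 5 (s3^-1): push. Stack: [s1^-1 s3 s1 s3^-1 s3^-1]
Reduced word: s1^-1 s3 s1 s3^-1 s3^-1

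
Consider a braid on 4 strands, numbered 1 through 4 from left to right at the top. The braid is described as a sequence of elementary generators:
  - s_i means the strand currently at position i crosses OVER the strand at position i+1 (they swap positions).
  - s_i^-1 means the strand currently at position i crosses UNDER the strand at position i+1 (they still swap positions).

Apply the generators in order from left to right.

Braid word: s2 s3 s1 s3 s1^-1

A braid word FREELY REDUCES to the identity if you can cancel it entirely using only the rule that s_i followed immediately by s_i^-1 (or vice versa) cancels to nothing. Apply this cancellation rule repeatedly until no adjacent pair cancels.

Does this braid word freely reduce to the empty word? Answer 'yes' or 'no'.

Answer: no

Derivation:
Gen 1 (s2): push. Stack: [s2]
Gen 2 (s3): push. Stack: [s2 s3]
Gen 3 (s1): push. Stack: [s2 s3 s1]
Gen 4 (s3): push. Stack: [s2 s3 s1 s3]
Gen 5 (s1^-1): push. Stack: [s2 s3 s1 s3 s1^-1]
Reduced word: s2 s3 s1 s3 s1^-1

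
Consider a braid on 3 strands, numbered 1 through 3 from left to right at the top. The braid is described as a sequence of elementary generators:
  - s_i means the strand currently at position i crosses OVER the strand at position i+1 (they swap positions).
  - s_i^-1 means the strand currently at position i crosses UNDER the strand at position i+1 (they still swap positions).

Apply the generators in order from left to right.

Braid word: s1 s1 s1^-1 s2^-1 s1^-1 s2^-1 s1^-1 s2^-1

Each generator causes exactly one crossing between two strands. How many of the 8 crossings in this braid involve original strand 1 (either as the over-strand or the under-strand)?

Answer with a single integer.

Answer: 6

Derivation:
Gen 1: crossing 1x2. Involves strand 1? yes. Count so far: 1
Gen 2: crossing 2x1. Involves strand 1? yes. Count so far: 2
Gen 3: crossing 1x2. Involves strand 1? yes. Count so far: 3
Gen 4: crossing 1x3. Involves strand 1? yes. Count so far: 4
Gen 5: crossing 2x3. Involves strand 1? no. Count so far: 4
Gen 6: crossing 2x1. Involves strand 1? yes. Count so far: 5
Gen 7: crossing 3x1. Involves strand 1? yes. Count so far: 6
Gen 8: crossing 3x2. Involves strand 1? no. Count so far: 6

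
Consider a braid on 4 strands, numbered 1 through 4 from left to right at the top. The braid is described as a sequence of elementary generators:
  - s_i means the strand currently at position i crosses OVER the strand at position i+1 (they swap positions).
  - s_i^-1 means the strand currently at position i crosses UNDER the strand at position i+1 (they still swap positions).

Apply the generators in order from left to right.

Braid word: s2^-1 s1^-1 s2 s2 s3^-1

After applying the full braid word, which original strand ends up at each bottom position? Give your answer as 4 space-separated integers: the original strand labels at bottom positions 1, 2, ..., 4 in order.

Answer: 3 1 4 2

Derivation:
Gen 1 (s2^-1): strand 2 crosses under strand 3. Perm now: [1 3 2 4]
Gen 2 (s1^-1): strand 1 crosses under strand 3. Perm now: [3 1 2 4]
Gen 3 (s2): strand 1 crosses over strand 2. Perm now: [3 2 1 4]
Gen 4 (s2): strand 2 crosses over strand 1. Perm now: [3 1 2 4]
Gen 5 (s3^-1): strand 2 crosses under strand 4. Perm now: [3 1 4 2]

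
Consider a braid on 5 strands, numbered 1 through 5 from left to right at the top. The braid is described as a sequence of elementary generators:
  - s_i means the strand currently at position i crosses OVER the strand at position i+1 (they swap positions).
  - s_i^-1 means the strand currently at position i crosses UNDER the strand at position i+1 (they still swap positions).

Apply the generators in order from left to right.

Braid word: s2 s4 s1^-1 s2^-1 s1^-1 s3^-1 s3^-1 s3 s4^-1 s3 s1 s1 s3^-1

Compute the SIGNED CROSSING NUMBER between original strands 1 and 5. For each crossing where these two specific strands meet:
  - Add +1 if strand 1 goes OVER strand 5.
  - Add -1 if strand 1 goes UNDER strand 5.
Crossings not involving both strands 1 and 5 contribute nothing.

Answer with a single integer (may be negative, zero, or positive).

Answer: 1

Derivation:
Gen 1: crossing 2x3. Both 1&5? no. Sum: 0
Gen 2: crossing 4x5. Both 1&5? no. Sum: 0
Gen 3: crossing 1x3. Both 1&5? no. Sum: 0
Gen 4: crossing 1x2. Both 1&5? no. Sum: 0
Gen 5: crossing 3x2. Both 1&5? no. Sum: 0
Gen 6: 1 under 5. Both 1&5? yes. Contrib: -1. Sum: -1
Gen 7: 5 under 1. Both 1&5? yes. Contrib: +1. Sum: 0
Gen 8: 1 over 5. Both 1&5? yes. Contrib: +1. Sum: 1
Gen 9: crossing 1x4. Both 1&5? no. Sum: 1
Gen 10: crossing 5x4. Both 1&5? no. Sum: 1
Gen 11: crossing 2x3. Both 1&5? no. Sum: 1
Gen 12: crossing 3x2. Both 1&5? no. Sum: 1
Gen 13: crossing 4x5. Both 1&5? no. Sum: 1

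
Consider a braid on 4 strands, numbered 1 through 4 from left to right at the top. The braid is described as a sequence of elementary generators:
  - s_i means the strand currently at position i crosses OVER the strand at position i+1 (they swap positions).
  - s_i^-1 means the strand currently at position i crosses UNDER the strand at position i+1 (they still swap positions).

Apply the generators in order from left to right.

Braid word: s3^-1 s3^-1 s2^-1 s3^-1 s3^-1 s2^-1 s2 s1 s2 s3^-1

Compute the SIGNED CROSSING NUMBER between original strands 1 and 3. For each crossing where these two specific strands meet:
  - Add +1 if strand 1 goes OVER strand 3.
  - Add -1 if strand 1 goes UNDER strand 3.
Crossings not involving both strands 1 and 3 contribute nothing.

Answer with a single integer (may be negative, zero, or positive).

Gen 1: crossing 3x4. Both 1&3? no. Sum: 0
Gen 2: crossing 4x3. Both 1&3? no. Sum: 0
Gen 3: crossing 2x3. Both 1&3? no. Sum: 0
Gen 4: crossing 2x4. Both 1&3? no. Sum: 0
Gen 5: crossing 4x2. Both 1&3? no. Sum: 0
Gen 6: crossing 3x2. Both 1&3? no. Sum: 0
Gen 7: crossing 2x3. Both 1&3? no. Sum: 0
Gen 8: 1 over 3. Both 1&3? yes. Contrib: +1. Sum: 1
Gen 9: crossing 1x2. Both 1&3? no. Sum: 1
Gen 10: crossing 1x4. Both 1&3? no. Sum: 1

Answer: 1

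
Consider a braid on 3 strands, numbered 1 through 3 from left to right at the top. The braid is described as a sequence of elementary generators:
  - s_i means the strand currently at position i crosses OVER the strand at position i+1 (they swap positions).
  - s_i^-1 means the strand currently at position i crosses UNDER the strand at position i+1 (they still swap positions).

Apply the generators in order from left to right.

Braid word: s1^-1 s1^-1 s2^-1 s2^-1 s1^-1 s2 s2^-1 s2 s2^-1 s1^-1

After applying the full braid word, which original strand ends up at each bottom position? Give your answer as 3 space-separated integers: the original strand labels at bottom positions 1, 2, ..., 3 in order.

Answer: 1 2 3

Derivation:
Gen 1 (s1^-1): strand 1 crosses under strand 2. Perm now: [2 1 3]
Gen 2 (s1^-1): strand 2 crosses under strand 1. Perm now: [1 2 3]
Gen 3 (s2^-1): strand 2 crosses under strand 3. Perm now: [1 3 2]
Gen 4 (s2^-1): strand 3 crosses under strand 2. Perm now: [1 2 3]
Gen 5 (s1^-1): strand 1 crosses under strand 2. Perm now: [2 1 3]
Gen 6 (s2): strand 1 crosses over strand 3. Perm now: [2 3 1]
Gen 7 (s2^-1): strand 3 crosses under strand 1. Perm now: [2 1 3]
Gen 8 (s2): strand 1 crosses over strand 3. Perm now: [2 3 1]
Gen 9 (s2^-1): strand 3 crosses under strand 1. Perm now: [2 1 3]
Gen 10 (s1^-1): strand 2 crosses under strand 1. Perm now: [1 2 3]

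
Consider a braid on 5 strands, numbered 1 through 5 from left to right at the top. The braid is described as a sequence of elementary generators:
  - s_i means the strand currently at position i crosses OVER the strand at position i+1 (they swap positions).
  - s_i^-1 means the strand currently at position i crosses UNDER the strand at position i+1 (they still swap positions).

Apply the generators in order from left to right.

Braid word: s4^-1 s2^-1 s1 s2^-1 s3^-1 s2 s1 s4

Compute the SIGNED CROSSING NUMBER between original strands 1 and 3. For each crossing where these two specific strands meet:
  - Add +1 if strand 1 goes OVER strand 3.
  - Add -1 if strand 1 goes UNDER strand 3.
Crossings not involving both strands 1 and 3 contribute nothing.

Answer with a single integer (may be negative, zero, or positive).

Gen 1: crossing 4x5. Both 1&3? no. Sum: 0
Gen 2: crossing 2x3. Both 1&3? no. Sum: 0
Gen 3: 1 over 3. Both 1&3? yes. Contrib: +1. Sum: 1
Gen 4: crossing 1x2. Both 1&3? no. Sum: 1
Gen 5: crossing 1x5. Both 1&3? no. Sum: 1
Gen 6: crossing 2x5. Both 1&3? no. Sum: 1
Gen 7: crossing 3x5. Both 1&3? no. Sum: 1
Gen 8: crossing 1x4. Both 1&3? no. Sum: 1

Answer: 1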